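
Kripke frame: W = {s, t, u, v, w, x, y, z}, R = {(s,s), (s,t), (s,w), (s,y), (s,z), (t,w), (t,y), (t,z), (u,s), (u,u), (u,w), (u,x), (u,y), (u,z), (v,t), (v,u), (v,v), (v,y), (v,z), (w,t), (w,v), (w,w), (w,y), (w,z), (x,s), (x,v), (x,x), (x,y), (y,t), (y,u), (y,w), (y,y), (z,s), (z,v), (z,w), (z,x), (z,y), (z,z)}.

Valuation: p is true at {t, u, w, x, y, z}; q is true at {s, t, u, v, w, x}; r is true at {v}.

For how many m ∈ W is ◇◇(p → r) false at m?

s: successors {s, t, w, y, z}; ◇(p → r) there: s:T, t:F, w:T, y:F, z:T. ✓
t: successors {w, y, z}; ◇(p → r) there: w:T, y:F, z:T. ✓
u: successors {s, u, w, x, y, z}; ◇(p → r) there: s:T, u:T, w:T, x:T, y:F, z:T. ✓
v: successors {t, u, v, y, z}; ◇(p → r) there: t:F, u:T, v:T, y:F, z:T. ✓
w: successors {t, v, w, y, z}; ◇(p → r) there: t:F, v:T, w:T, y:F, z:T. ✓
x: successors {s, v, x, y}; ◇(p → r) there: s:T, v:T, x:T, y:F. ✓
y: successors {t, u, w, y}; ◇(p → r) there: t:F, u:T, w:T, y:F. ✓
z: successors {s, v, w, x, y, z}; ◇(p → r) there: s:T, v:T, w:T, x:T, y:F, z:T. ✓
Satisfying worlds: {s, t, u, v, w, x, y, z}.
So ◇◇(p → r) fails at the other 0 worlds.

0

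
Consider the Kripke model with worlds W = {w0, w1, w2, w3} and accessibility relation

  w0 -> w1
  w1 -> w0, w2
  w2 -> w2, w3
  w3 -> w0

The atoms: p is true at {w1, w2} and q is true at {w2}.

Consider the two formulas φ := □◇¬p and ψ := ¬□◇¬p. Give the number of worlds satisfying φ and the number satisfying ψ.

For □◇¬p:
w0: successors {w1}; ◇¬p there: w1:T. ✓
w1: successors {w0, w2}; ◇¬p there: w0:F, w2:T. ✗
w2: successors {w2, w3}; ◇¬p there: w2:T, w3:T. ✓
w3: successors {w0}; ◇¬p there: w0:F. ✗
— 2 worlds.
For ¬□◇¬p:
w0: □◇¬p is T. ✗
w1: □◇¬p is F. ✓
w2: □◇¬p is T. ✗
w3: □◇¬p is F. ✓
— 2 worlds.

2 and 2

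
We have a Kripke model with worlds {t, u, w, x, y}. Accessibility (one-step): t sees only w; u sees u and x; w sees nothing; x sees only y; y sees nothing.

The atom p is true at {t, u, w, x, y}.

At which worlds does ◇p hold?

{t, u, x}

t: successors {w}; p there: w:T. ✓
u: successors {u, x}; p there: u:T, x:T. ✓
w: no successors, so ◇p fails. ✗
x: successors {y}; p there: y:T. ✓
y: no successors, so ◇p fails. ✗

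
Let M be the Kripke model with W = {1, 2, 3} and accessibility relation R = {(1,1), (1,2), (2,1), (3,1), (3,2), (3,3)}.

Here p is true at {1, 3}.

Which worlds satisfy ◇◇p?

1: successors {1, 2}; ◇p there: 1:T, 2:T. ✓
2: successors {1}; ◇p there: 1:T. ✓
3: successors {1, 2, 3}; ◇p there: 1:T, 2:T, 3:T. ✓

{1, 2, 3}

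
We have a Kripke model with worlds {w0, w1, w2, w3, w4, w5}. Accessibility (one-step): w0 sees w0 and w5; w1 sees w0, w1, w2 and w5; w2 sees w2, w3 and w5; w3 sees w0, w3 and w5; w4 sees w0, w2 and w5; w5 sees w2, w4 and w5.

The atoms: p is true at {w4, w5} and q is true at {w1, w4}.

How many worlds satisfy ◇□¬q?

6

w0: successors {w0, w5}; □¬q there: w0:T, w5:F. ✓
w1: successors {w0, w1, w2, w5}; □¬q there: w0:T, w1:F, w2:T, w5:F. ✓
w2: successors {w2, w3, w5}; □¬q there: w2:T, w3:T, w5:F. ✓
w3: successors {w0, w3, w5}; □¬q there: w0:T, w3:T, w5:F. ✓
w4: successors {w0, w2, w5}; □¬q there: w0:T, w2:T, w5:F. ✓
w5: successors {w2, w4, w5}; □¬q there: w2:T, w4:T, w5:F. ✓
Satisfying worlds: {w0, w1, w2, w3, w4, w5}.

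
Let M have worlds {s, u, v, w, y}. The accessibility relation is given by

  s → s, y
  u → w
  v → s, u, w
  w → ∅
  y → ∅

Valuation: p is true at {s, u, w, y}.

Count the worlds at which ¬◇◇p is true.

3

s: ◇◇p is T. ✗
u: ◇◇p is F. ✓
v: ◇◇p is T. ✗
w: ◇◇p is F. ✓
y: ◇◇p is F. ✓
Satisfying worlds: {u, w, y}.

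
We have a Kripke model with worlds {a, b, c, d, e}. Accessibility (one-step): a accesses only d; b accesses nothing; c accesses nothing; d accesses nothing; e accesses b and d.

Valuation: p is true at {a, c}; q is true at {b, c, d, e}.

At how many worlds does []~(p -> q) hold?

a: successors {d}; ~(p -> q) there: d:F. ✗
b: no successors, so []~(p -> q) holds vacuously. ✓
c: no successors, so []~(p -> q) holds vacuously. ✓
d: no successors, so []~(p -> q) holds vacuously. ✓
e: successors {b, d}; ~(p -> q) there: b:F, d:F. ✗
Satisfying worlds: {b, c, d}.

3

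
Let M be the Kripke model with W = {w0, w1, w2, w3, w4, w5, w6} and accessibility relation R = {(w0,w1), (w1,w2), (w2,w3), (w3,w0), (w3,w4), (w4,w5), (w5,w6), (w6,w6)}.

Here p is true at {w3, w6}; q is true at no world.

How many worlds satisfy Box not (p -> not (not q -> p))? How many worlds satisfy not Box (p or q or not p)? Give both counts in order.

3 and 0

For Box not (p -> not (not q -> p)):
w0: successors {w1}; not (p -> not (not q -> p)) there: w1:F. ✗
w1: successors {w2}; not (p -> not (not q -> p)) there: w2:F. ✗
w2: successors {w3}; not (p -> not (not q -> p)) there: w3:T. ✓
w3: successors {w0, w4}; not (p -> not (not q -> p)) there: w0:F, w4:F. ✗
w4: successors {w5}; not (p -> not (not q -> p)) there: w5:F. ✗
w5: successors {w6}; not (p -> not (not q -> p)) there: w6:T. ✓
w6: successors {w6}; not (p -> not (not q -> p)) there: w6:T. ✓
— 3 worlds.
For not Box (p or q or not p):
w0: Box (p or q or not p) is T. ✗
w1: Box (p or q or not p) is T. ✗
w2: Box (p or q or not p) is T. ✗
w3: Box (p or q or not p) is T. ✗
w4: Box (p or q or not p) is T. ✗
w5: Box (p or q or not p) is T. ✗
w6: Box (p or q or not p) is T. ✗
— 0 worlds.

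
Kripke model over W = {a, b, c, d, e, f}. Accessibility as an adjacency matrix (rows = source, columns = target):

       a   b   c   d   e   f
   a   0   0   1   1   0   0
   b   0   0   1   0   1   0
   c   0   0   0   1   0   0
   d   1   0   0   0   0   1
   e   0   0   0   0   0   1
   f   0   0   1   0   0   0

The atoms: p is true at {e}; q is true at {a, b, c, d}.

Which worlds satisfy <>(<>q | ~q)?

a: successors {c, d}; <>q | ~q there: c:T, d:T. ✓
b: successors {c, e}; <>q | ~q there: c:T, e:T. ✓
c: successors {d}; <>q | ~q there: d:T. ✓
d: successors {a, f}; <>q | ~q there: a:T, f:T. ✓
e: successors {f}; <>q | ~q there: f:T. ✓
f: successors {c}; <>q | ~q there: c:T. ✓

{a, b, c, d, e, f}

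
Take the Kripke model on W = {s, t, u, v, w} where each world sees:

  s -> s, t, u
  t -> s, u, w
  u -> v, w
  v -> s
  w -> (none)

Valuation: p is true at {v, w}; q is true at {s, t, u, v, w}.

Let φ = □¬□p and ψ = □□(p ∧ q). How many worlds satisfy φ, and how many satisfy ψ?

2 and 1

For □¬□p:
s: successors {s, t, u}; ¬□p there: s:T, t:T, u:F. ✗
t: successors {s, u, w}; ¬□p there: s:T, u:F, w:F. ✗
u: successors {v, w}; ¬□p there: v:T, w:F. ✗
v: successors {s}; ¬□p there: s:T. ✓
w: no successors, so □¬□p holds vacuously. ✓
— 2 worlds.
For □□(p ∧ q):
s: successors {s, t, u}; □(p ∧ q) there: s:F, t:F, u:T. ✗
t: successors {s, u, w}; □(p ∧ q) there: s:F, u:T, w:T. ✗
u: successors {v, w}; □(p ∧ q) there: v:F, w:T. ✗
v: successors {s}; □(p ∧ q) there: s:F. ✗
w: no successors, so □□(p ∧ q) holds vacuously. ✓
— 1 world.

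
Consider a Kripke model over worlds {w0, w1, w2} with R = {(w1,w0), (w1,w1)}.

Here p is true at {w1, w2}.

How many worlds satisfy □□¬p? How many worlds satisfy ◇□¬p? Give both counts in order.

For □□¬p:
w0: no successors, so □□¬p holds vacuously. ✓
w1: successors {w0, w1}; □¬p there: w0:T, w1:F. ✗
w2: no successors, so □□¬p holds vacuously. ✓
— 2 worlds.
For ◇□¬p:
w0: no successors, so ◇□¬p fails. ✗
w1: successors {w0, w1}; □¬p there: w0:T, w1:F. ✓
w2: no successors, so ◇□¬p fails. ✗
— 1 world.

2 and 1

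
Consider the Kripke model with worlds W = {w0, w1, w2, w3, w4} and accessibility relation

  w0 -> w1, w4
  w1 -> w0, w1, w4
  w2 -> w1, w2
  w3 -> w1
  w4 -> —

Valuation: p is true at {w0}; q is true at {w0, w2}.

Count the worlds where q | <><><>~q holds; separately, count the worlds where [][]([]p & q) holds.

For q | <><><>~q:
w0: q is T, <><><>~q is T. ✓
w1: q is F, <><><>~q is T. ✓
w2: q is T, <><><>~q is T. ✓
w3: q is F, <><><>~q is T. ✓
w4: q is F, <><><>~q is F. ✗
— 4 worlds.
For [][]([]p & q):
w0: successors {w1, w4}; []([]p & q) there: w1:F, w4:T. ✗
w1: successors {w0, w1, w4}; []([]p & q) there: w0:F, w1:F, w4:T. ✗
w2: successors {w1, w2}; []([]p & q) there: w1:F, w2:F. ✗
w3: successors {w1}; []([]p & q) there: w1:F. ✗
w4: no successors, so [][]([]p & q) holds vacuously. ✓
— 1 world.

4 and 1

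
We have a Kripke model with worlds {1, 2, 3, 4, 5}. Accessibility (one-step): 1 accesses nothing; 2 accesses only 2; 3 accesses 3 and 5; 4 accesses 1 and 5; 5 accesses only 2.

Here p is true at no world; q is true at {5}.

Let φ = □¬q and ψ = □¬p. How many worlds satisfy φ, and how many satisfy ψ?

For □¬q:
1: no successors, so □¬q holds vacuously. ✓
2: successors {2}; ¬q there: 2:T. ✓
3: successors {3, 5}; ¬q there: 3:T, 5:F. ✗
4: successors {1, 5}; ¬q there: 1:T, 5:F. ✗
5: successors {2}; ¬q there: 2:T. ✓
— 3 worlds.
For □¬p:
1: no successors, so □¬p holds vacuously. ✓
2: successors {2}; ¬p there: 2:T. ✓
3: successors {3, 5}; ¬p there: 3:T, 5:T. ✓
4: successors {1, 5}; ¬p there: 1:T, 5:T. ✓
5: successors {2}; ¬p there: 2:T. ✓
— 5 worlds.

3 and 5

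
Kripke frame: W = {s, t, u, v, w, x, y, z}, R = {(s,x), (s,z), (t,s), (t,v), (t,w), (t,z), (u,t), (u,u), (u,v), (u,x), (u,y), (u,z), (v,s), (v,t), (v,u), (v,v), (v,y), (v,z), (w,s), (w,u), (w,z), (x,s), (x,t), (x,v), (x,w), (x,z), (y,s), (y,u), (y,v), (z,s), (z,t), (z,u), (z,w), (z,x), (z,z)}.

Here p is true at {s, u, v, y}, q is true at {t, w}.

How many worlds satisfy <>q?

s: successors {x, z}; q there: x:F, z:F. ✗
t: successors {s, v, w, z}; q there: s:F, v:F, w:T, z:F. ✓
u: successors {t, u, v, x, y, z}; q there: t:T, u:F, v:F, x:F, y:F, z:F. ✓
v: successors {s, t, u, v, y, z}; q there: s:F, t:T, u:F, v:F, y:F, z:F. ✓
w: successors {s, u, z}; q there: s:F, u:F, z:F. ✗
x: successors {s, t, v, w, z}; q there: s:F, t:T, v:F, w:T, z:F. ✓
y: successors {s, u, v}; q there: s:F, u:F, v:F. ✗
z: successors {s, t, u, w, x, z}; q there: s:F, t:T, u:F, w:T, x:F, z:F. ✓
Satisfying worlds: {t, u, v, x, z}.

5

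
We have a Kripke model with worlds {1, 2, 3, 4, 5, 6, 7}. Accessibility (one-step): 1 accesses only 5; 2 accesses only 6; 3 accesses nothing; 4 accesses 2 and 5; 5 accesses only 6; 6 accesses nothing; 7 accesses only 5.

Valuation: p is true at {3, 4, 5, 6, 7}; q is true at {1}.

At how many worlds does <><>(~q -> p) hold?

1: successors {5}; <>(~q -> p) there: 5:T. ✓
2: successors {6}; <>(~q -> p) there: 6:F. ✗
3: no successors, so <><>(~q -> p) fails. ✗
4: successors {2, 5}; <>(~q -> p) there: 2:T, 5:T. ✓
5: successors {6}; <>(~q -> p) there: 6:F. ✗
6: no successors, so <><>(~q -> p) fails. ✗
7: successors {5}; <>(~q -> p) there: 5:T. ✓
Satisfying worlds: {1, 4, 7}.

3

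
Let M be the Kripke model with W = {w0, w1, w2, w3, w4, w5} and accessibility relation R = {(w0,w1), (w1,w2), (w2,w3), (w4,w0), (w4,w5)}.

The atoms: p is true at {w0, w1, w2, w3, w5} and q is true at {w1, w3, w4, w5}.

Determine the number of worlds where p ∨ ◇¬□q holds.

5

w0: p is T, ◇¬□q is T. ✓
w1: p is T, ◇¬□q is F. ✓
w2: p is T, ◇¬□q is F. ✓
w3: p is T, ◇¬□q is F. ✓
w4: p is F, ◇¬□q is F. ✗
w5: p is T, ◇¬□q is F. ✓
Satisfying worlds: {w0, w1, w2, w3, w5}.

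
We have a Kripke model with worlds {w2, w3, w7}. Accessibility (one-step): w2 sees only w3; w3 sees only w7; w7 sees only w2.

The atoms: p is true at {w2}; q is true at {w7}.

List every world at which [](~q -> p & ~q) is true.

{w3, w7}

w2: successors {w3}; ~q -> p & ~q there: w3:F. ✗
w3: successors {w7}; ~q -> p & ~q there: w7:T. ✓
w7: successors {w2}; ~q -> p & ~q there: w2:T. ✓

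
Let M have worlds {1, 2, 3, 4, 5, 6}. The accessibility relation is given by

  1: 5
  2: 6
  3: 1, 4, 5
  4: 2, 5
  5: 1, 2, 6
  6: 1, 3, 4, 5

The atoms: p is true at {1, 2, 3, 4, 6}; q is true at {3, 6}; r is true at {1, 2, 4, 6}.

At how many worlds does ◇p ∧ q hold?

1: ◇p is F, q is F. ✗
2: ◇p is T, q is F. ✗
3: ◇p is T, q is T. ✓
4: ◇p is T, q is F. ✗
5: ◇p is T, q is F. ✗
6: ◇p is T, q is T. ✓
Satisfying worlds: {3, 6}.

2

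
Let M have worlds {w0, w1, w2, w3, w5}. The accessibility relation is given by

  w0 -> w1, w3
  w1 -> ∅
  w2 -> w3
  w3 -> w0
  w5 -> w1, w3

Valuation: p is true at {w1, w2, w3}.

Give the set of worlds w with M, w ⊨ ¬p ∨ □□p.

w0: ¬p is T, □□p is F. ✓
w1: ¬p is F, □□p is T. ✓
w2: ¬p is F, □□p is F. ✗
w3: ¬p is F, □□p is T. ✓
w5: ¬p is T, □□p is F. ✓

{w0, w1, w3, w5}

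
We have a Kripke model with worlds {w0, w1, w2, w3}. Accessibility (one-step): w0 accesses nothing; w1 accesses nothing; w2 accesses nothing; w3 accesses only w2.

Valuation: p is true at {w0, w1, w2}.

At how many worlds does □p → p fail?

1

w0: □p is T, p is T. ✓
w1: □p is T, p is T. ✓
w2: □p is T, p is T. ✓
w3: □p is T, p is F. ✗
Satisfying worlds: {w0, w1, w2}.
So □p → p fails at the other 1 world.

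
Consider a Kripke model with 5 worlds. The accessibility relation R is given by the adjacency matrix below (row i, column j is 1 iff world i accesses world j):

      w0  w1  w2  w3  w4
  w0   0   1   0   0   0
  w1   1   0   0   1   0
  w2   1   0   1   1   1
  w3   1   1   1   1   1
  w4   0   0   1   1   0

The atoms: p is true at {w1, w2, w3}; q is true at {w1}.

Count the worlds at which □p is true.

2

w0: successors {w1}; p there: w1:T. ✓
w1: successors {w0, w3}; p there: w0:F, w3:T. ✗
w2: successors {w0, w2, w3, w4}; p there: w0:F, w2:T, w3:T, w4:F. ✗
w3: successors {w0, w1, w2, w3, w4}; p there: w0:F, w1:T, w2:T, w3:T, w4:F. ✗
w4: successors {w2, w3}; p there: w2:T, w3:T. ✓
Satisfying worlds: {w0, w4}.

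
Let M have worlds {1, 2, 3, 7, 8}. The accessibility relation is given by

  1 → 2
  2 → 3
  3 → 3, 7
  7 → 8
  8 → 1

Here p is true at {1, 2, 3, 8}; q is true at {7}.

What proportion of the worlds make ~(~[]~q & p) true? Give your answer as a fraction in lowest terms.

1: ~[]~q & p is F. ✓
2: ~[]~q & p is F. ✓
3: ~[]~q & p is T. ✗
7: ~[]~q & p is F. ✓
8: ~[]~q & p is F. ✓
That's 4 of 5 worlds, so 4/5.

4/5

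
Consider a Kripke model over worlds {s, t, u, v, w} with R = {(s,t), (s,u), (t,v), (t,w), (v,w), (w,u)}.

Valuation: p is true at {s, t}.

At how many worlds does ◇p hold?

s: successors {t, u}; p there: t:T, u:F. ✓
t: successors {v, w}; p there: v:F, w:F. ✗
u: no successors, so ◇p fails. ✗
v: successors {w}; p there: w:F. ✗
w: successors {u}; p there: u:F. ✗
Satisfying worlds: {s}.

1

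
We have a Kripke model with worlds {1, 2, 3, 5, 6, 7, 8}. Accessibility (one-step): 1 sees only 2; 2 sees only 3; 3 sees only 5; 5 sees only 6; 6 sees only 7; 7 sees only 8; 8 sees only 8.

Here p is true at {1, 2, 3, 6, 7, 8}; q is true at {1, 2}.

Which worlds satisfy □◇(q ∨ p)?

{1, 3, 5, 6, 7, 8}

1: successors {2}; ◇(q ∨ p) there: 2:T. ✓
2: successors {3}; ◇(q ∨ p) there: 3:F. ✗
3: successors {5}; ◇(q ∨ p) there: 5:T. ✓
5: successors {6}; ◇(q ∨ p) there: 6:T. ✓
6: successors {7}; ◇(q ∨ p) there: 7:T. ✓
7: successors {8}; ◇(q ∨ p) there: 8:T. ✓
8: successors {8}; ◇(q ∨ p) there: 8:T. ✓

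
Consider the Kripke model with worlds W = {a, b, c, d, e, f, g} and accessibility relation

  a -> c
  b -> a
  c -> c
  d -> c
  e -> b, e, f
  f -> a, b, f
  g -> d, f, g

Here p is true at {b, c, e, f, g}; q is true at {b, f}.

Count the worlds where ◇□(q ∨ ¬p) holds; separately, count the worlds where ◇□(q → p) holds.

For ◇□(q ∨ ¬p):
a: successors {c}; □(q ∨ ¬p) there: c:F. ✗
b: successors {a}; □(q ∨ ¬p) there: a:F. ✗
c: successors {c}; □(q ∨ ¬p) there: c:F. ✗
d: successors {c}; □(q ∨ ¬p) there: c:F. ✗
e: successors {b, e, f}; □(q ∨ ¬p) there: b:T, e:F, f:T. ✓
f: successors {a, b, f}; □(q ∨ ¬p) there: a:F, b:T, f:T. ✓
g: successors {d, f, g}; □(q ∨ ¬p) there: d:F, f:T, g:F. ✓
— 3 worlds.
For ◇□(q → p):
a: successors {c}; □(q → p) there: c:T. ✓
b: successors {a}; □(q → p) there: a:T. ✓
c: successors {c}; □(q → p) there: c:T. ✓
d: successors {c}; □(q → p) there: c:T. ✓
e: successors {b, e, f}; □(q → p) there: b:T, e:T, f:T. ✓
f: successors {a, b, f}; □(q → p) there: a:T, b:T, f:T. ✓
g: successors {d, f, g}; □(q → p) there: d:T, f:T, g:T. ✓
— 7 worlds.

3 and 7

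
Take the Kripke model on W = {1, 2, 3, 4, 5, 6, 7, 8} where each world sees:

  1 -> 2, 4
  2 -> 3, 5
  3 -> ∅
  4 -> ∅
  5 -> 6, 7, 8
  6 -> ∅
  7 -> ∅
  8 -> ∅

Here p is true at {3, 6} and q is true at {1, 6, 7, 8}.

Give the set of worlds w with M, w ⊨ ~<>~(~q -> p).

1: <>~(~q -> p) is T. ✗
2: <>~(~q -> p) is T. ✗
3: <>~(~q -> p) is F. ✓
4: <>~(~q -> p) is F. ✓
5: <>~(~q -> p) is F. ✓
6: <>~(~q -> p) is F. ✓
7: <>~(~q -> p) is F. ✓
8: <>~(~q -> p) is F. ✓

{3, 4, 5, 6, 7, 8}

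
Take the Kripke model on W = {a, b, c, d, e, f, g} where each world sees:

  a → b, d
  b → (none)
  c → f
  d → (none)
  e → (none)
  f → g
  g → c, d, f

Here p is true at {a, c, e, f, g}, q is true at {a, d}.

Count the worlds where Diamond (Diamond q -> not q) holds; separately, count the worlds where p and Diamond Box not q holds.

For Diamond (Diamond q -> not q):
a: successors {b, d}; Diamond q -> not q there: b:T, d:T. ✓
b: no successors, so Diamond (Diamond q -> not q) fails. ✗
c: successors {f}; Diamond q -> not q there: f:T. ✓
d: no successors, so Diamond (Diamond q -> not q) fails. ✗
e: no successors, so Diamond (Diamond q -> not q) fails. ✗
f: successors {g}; Diamond q -> not q there: g:T. ✓
g: successors {c, d, f}; Diamond q -> not q there: c:T, d:T, f:T. ✓
— 4 worlds.
For p and Diamond Box not q:
a: p is T, Diamond Box not q is T. ✓
b: p is F, Diamond Box not q is F. ✗
c: p is T, Diamond Box not q is T. ✓
d: p is F, Diamond Box not q is F. ✗
e: p is T, Diamond Box not q is F. ✗
f: p is T, Diamond Box not q is F. ✗
g: p is T, Diamond Box not q is T. ✓
— 3 worlds.

4 and 3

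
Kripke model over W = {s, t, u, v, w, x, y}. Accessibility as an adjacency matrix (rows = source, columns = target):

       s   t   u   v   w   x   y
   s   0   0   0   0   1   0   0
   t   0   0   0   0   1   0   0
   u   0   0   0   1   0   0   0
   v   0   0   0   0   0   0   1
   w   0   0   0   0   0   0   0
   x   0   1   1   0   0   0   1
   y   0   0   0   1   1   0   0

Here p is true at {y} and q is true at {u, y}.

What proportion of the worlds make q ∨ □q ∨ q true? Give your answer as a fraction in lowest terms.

s: q ∨ □q is F, q is F. ✗
t: q ∨ □q is F, q is F. ✗
u: q ∨ □q is T, q is T. ✓
v: q ∨ □q is T, q is F. ✓
w: q ∨ □q is T, q is F. ✓
x: q ∨ □q is F, q is F. ✗
y: q ∨ □q is T, q is T. ✓
That's 4 of 7 worlds, so 4/7.

4/7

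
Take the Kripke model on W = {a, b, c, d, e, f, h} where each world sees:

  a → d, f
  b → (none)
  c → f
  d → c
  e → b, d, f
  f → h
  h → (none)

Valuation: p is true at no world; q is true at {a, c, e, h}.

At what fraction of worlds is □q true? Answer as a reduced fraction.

4/7

a: successors {d, f}; q there: d:F, f:F. ✗
b: no successors, so □q holds vacuously. ✓
c: successors {f}; q there: f:F. ✗
d: successors {c}; q there: c:T. ✓
e: successors {b, d, f}; q there: b:F, d:F, f:F. ✗
f: successors {h}; q there: h:T. ✓
h: no successors, so □q holds vacuously. ✓
That's 4 of 7 worlds, so 4/7.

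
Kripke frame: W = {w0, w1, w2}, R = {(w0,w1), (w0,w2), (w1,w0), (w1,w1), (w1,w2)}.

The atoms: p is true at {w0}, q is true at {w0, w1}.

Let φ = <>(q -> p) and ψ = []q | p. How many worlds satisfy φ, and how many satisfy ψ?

2 and 2

For <>(q -> p):
w0: successors {w1, w2}; q -> p there: w1:F, w2:T. ✓
w1: successors {w0, w1, w2}; q -> p there: w0:T, w1:F, w2:T. ✓
w2: no successors, so <>(q -> p) fails. ✗
— 2 worlds.
For []q | p:
w0: []q is F, p is T. ✓
w1: []q is F, p is F. ✗
w2: []q is T, p is F. ✓
— 2 worlds.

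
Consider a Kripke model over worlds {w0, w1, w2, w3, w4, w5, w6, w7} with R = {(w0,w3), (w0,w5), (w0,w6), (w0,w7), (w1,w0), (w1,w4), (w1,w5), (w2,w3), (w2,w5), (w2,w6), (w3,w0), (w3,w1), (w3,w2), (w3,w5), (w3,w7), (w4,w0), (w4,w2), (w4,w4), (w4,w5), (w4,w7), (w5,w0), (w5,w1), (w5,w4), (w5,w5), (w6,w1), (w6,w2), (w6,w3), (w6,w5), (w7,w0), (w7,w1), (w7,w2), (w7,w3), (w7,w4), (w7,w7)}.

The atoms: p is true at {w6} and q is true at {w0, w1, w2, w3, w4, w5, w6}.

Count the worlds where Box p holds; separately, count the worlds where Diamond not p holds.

For Box p:
w0: successors {w3, w5, w6, w7}; p there: w3:F, w5:F, w6:T, w7:F. ✗
w1: successors {w0, w4, w5}; p there: w0:F, w4:F, w5:F. ✗
w2: successors {w3, w5, w6}; p there: w3:F, w5:F, w6:T. ✗
w3: successors {w0, w1, w2, w5, w7}; p there: w0:F, w1:F, w2:F, w5:F, w7:F. ✗
w4: successors {w0, w2, w4, w5, w7}; p there: w0:F, w2:F, w4:F, w5:F, w7:F. ✗
w5: successors {w0, w1, w4, w5}; p there: w0:F, w1:F, w4:F, w5:F. ✗
w6: successors {w1, w2, w3, w5}; p there: w1:F, w2:F, w3:F, w5:F. ✗
w7: successors {w0, w1, w2, w3, w4, w7}; p there: w0:F, w1:F, w2:F, w3:F, w4:F, w7:F. ✗
— 0 worlds.
For Diamond not p:
w0: successors {w3, w5, w6, w7}; not p there: w3:T, w5:T, w6:F, w7:T. ✓
w1: successors {w0, w4, w5}; not p there: w0:T, w4:T, w5:T. ✓
w2: successors {w3, w5, w6}; not p there: w3:T, w5:T, w6:F. ✓
w3: successors {w0, w1, w2, w5, w7}; not p there: w0:T, w1:T, w2:T, w5:T, w7:T. ✓
w4: successors {w0, w2, w4, w5, w7}; not p there: w0:T, w2:T, w4:T, w5:T, w7:T. ✓
w5: successors {w0, w1, w4, w5}; not p there: w0:T, w1:T, w4:T, w5:T. ✓
w6: successors {w1, w2, w3, w5}; not p there: w1:T, w2:T, w3:T, w5:T. ✓
w7: successors {w0, w1, w2, w3, w4, w7}; not p there: w0:T, w1:T, w2:T, w3:T, w4:T, w7:T. ✓
— 8 worlds.

0 and 8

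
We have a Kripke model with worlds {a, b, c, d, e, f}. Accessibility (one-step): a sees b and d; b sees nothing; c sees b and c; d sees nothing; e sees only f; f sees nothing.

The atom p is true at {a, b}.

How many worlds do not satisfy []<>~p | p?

a: []<>~p is F, p is T. ✓
b: []<>~p is T, p is T. ✓
c: []<>~p is F, p is F. ✗
d: []<>~p is T, p is F. ✓
e: []<>~p is F, p is F. ✗
f: []<>~p is T, p is F. ✓
Satisfying worlds: {a, b, d, f}.
So []<>~p | p fails at the other 2 worlds.

2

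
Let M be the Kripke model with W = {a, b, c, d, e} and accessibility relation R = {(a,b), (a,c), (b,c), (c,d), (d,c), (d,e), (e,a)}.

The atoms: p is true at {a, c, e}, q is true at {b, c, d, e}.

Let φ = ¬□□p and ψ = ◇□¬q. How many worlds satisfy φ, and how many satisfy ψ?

For ¬□□p:
a: □□p is F. ✓
b: □□p is F. ✓
c: □□p is T. ✗
d: □□p is F. ✓
e: □□p is F. ✓
— 4 worlds.
For ◇□¬q:
a: successors {b, c}; □¬q there: b:F, c:F. ✗
b: successors {c}; □¬q there: c:F. ✗
c: successors {d}; □¬q there: d:F. ✗
d: successors {c, e}; □¬q there: c:F, e:T. ✓
e: successors {a}; □¬q there: a:F. ✗
— 1 world.

4 and 1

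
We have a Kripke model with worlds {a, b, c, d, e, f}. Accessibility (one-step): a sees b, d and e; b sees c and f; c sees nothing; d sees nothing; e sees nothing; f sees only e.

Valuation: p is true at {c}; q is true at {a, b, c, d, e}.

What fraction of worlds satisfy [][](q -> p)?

a: successors {b, d, e}; [](q -> p) there: b:T, d:T, e:T. ✓
b: successors {c, f}; [](q -> p) there: c:T, f:F. ✗
c: no successors, so [][](q -> p) holds vacuously. ✓
d: no successors, so [][](q -> p) holds vacuously. ✓
e: no successors, so [][](q -> p) holds vacuously. ✓
f: successors {e}; [](q -> p) there: e:T. ✓
That's 5 of 6 worlds, so 5/6.

5/6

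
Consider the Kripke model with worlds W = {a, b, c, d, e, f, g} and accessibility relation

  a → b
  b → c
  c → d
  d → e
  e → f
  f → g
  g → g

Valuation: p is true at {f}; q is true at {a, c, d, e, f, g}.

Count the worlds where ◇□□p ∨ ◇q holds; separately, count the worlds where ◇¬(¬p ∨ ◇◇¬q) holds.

6 and 1

For ◇□□p ∨ ◇q:
a: ◇□□p is F, ◇q is F. ✗
b: ◇□□p is F, ◇q is T. ✓
c: ◇□□p is T, ◇q is T. ✓
d: ◇□□p is F, ◇q is T. ✓
e: ◇□□p is F, ◇q is T. ✓
f: ◇□□p is F, ◇q is T. ✓
g: ◇□□p is F, ◇q is T. ✓
— 6 worlds.
For ◇¬(¬p ∨ ◇◇¬q):
a: successors {b}; ¬(¬p ∨ ◇◇¬q) there: b:F. ✗
b: successors {c}; ¬(¬p ∨ ◇◇¬q) there: c:F. ✗
c: successors {d}; ¬(¬p ∨ ◇◇¬q) there: d:F. ✗
d: successors {e}; ¬(¬p ∨ ◇◇¬q) there: e:F. ✗
e: successors {f}; ¬(¬p ∨ ◇◇¬q) there: f:T. ✓
f: successors {g}; ¬(¬p ∨ ◇◇¬q) there: g:F. ✗
g: successors {g}; ¬(¬p ∨ ◇◇¬q) there: g:F. ✗
— 1 world.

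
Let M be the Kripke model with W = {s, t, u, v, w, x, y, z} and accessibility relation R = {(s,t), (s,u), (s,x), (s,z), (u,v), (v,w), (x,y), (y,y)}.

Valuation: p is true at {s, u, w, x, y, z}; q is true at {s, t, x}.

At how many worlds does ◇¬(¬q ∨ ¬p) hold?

s: successors {t, u, x, z}; ¬(¬q ∨ ¬p) there: t:F, u:F, x:T, z:F. ✓
t: no successors, so ◇¬(¬q ∨ ¬p) fails. ✗
u: successors {v}; ¬(¬q ∨ ¬p) there: v:F. ✗
v: successors {w}; ¬(¬q ∨ ¬p) there: w:F. ✗
w: no successors, so ◇¬(¬q ∨ ¬p) fails. ✗
x: successors {y}; ¬(¬q ∨ ¬p) there: y:F. ✗
y: successors {y}; ¬(¬q ∨ ¬p) there: y:F. ✗
z: no successors, so ◇¬(¬q ∨ ¬p) fails. ✗
Satisfying worlds: {s}.

1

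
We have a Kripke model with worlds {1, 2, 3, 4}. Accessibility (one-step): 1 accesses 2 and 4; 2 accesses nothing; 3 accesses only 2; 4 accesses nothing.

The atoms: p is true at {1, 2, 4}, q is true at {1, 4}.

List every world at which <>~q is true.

1: successors {2, 4}; ~q there: 2:T, 4:F. ✓
2: no successors, so <>~q fails. ✗
3: successors {2}; ~q there: 2:T. ✓
4: no successors, so <>~q fails. ✗

{1, 3}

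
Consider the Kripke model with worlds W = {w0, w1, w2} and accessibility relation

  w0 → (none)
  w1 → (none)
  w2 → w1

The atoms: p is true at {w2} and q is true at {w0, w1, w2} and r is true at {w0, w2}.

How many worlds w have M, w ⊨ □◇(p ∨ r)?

w0: no successors, so □◇(p ∨ r) holds vacuously. ✓
w1: no successors, so □◇(p ∨ r) holds vacuously. ✓
w2: successors {w1}; ◇(p ∨ r) there: w1:F. ✗
Satisfying worlds: {w0, w1}.

2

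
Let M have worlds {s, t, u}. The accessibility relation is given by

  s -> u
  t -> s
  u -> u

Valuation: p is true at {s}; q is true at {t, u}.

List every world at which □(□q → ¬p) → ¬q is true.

{s, t}

s: □(□q → ¬p) is T, ¬q is T. ✓
t: □(□q → ¬p) is F, ¬q is F. ✓
u: □(□q → ¬p) is T, ¬q is F. ✗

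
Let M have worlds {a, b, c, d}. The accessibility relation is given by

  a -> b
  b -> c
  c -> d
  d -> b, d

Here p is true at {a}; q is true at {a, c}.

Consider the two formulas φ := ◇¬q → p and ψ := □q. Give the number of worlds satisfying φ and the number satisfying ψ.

2 and 1

For ◇¬q → p:
a: ◇¬q is T, p is T. ✓
b: ◇¬q is F, p is F. ✓
c: ◇¬q is T, p is F. ✗
d: ◇¬q is T, p is F. ✗
— 2 worlds.
For □q:
a: successors {b}; q there: b:F. ✗
b: successors {c}; q there: c:T. ✓
c: successors {d}; q there: d:F. ✗
d: successors {b, d}; q there: b:F, d:F. ✗
— 1 world.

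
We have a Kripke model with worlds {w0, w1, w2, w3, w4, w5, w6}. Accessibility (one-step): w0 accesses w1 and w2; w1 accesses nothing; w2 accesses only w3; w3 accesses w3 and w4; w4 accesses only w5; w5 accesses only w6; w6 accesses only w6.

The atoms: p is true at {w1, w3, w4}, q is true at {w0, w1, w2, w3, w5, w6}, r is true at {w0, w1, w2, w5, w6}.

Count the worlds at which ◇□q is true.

5

w0: successors {w1, w2}; □q there: w1:T, w2:T. ✓
w1: no successors, so ◇□q fails. ✗
w2: successors {w3}; □q there: w3:F. ✗
w3: successors {w3, w4}; □q there: w3:F, w4:T. ✓
w4: successors {w5}; □q there: w5:T. ✓
w5: successors {w6}; □q there: w6:T. ✓
w6: successors {w6}; □q there: w6:T. ✓
Satisfying worlds: {w0, w3, w4, w5, w6}.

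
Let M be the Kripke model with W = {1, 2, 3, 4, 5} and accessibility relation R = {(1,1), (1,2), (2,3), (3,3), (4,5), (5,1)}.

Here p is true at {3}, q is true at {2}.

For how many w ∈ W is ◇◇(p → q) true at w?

1: successors {1, 2}; ◇(p → q) there: 1:T, 2:F. ✓
2: successors {3}; ◇(p → q) there: 3:F. ✗
3: successors {3}; ◇(p → q) there: 3:F. ✗
4: successors {5}; ◇(p → q) there: 5:T. ✓
5: successors {1}; ◇(p → q) there: 1:T. ✓
Satisfying worlds: {1, 4, 5}.

3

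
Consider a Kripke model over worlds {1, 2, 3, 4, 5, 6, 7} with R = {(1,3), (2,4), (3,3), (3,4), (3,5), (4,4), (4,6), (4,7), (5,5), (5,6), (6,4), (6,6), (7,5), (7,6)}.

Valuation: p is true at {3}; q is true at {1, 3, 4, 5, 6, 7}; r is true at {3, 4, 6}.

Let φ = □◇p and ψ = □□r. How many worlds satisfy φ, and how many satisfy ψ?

1 and 0

For □◇p:
1: successors {3}; ◇p there: 3:T. ✓
2: successors {4}; ◇p there: 4:F. ✗
3: successors {3, 4, 5}; ◇p there: 3:T, 4:F, 5:F. ✗
4: successors {4, 6, 7}; ◇p there: 4:F, 6:F, 7:F. ✗
5: successors {5, 6}; ◇p there: 5:F, 6:F. ✗
6: successors {4, 6}; ◇p there: 4:F, 6:F. ✗
7: successors {5, 6}; ◇p there: 5:F, 6:F. ✗
— 1 world.
For □□r:
1: successors {3}; □r there: 3:F. ✗
2: successors {4}; □r there: 4:F. ✗
3: successors {3, 4, 5}; □r there: 3:F, 4:F, 5:F. ✗
4: successors {4, 6, 7}; □r there: 4:F, 6:T, 7:F. ✗
5: successors {5, 6}; □r there: 5:F, 6:T. ✗
6: successors {4, 6}; □r there: 4:F, 6:T. ✗
7: successors {5, 6}; □r there: 5:F, 6:T. ✗
— 0 worlds.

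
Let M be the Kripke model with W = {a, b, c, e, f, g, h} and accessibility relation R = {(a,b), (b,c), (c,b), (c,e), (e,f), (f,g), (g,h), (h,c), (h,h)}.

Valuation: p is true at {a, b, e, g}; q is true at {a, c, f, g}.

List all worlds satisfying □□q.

a: successors {b}; □q there: b:T. ✓
b: successors {c}; □q there: c:F. ✗
c: successors {b, e}; □q there: b:T, e:T. ✓
e: successors {f}; □q there: f:T. ✓
f: successors {g}; □q there: g:F. ✗
g: successors {h}; □q there: h:F. ✗
h: successors {c, h}; □q there: c:F, h:F. ✗

{a, c, e}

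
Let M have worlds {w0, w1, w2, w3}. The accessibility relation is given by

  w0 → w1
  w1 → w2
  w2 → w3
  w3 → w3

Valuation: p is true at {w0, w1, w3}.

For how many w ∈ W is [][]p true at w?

w0: successors {w1}; []p there: w1:F. ✗
w1: successors {w2}; []p there: w2:T. ✓
w2: successors {w3}; []p there: w3:T. ✓
w3: successors {w3}; []p there: w3:T. ✓
Satisfying worlds: {w1, w2, w3}.

3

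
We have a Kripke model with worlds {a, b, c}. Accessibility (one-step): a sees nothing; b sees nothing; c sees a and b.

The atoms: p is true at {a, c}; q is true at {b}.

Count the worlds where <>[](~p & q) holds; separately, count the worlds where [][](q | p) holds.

For <>[](~p & q):
a: no successors, so <>[](~p & q) fails. ✗
b: no successors, so <>[](~p & q) fails. ✗
c: successors {a, b}; [](~p & q) there: a:T, b:T. ✓
— 1 world.
For [][](q | p):
a: no successors, so [][](q | p) holds vacuously. ✓
b: no successors, so [][](q | p) holds vacuously. ✓
c: successors {a, b}; [](q | p) there: a:T, b:T. ✓
— 3 worlds.

1 and 3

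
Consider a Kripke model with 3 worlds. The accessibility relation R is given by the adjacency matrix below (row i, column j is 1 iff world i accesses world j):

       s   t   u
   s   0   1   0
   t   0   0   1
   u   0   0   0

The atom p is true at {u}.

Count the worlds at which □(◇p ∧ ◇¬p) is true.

1

s: successors {t}; ◇p ∧ ◇¬p there: t:F. ✗
t: successors {u}; ◇p ∧ ◇¬p there: u:F. ✗
u: no successors, so □(◇p ∧ ◇¬p) holds vacuously. ✓
Satisfying worlds: {u}.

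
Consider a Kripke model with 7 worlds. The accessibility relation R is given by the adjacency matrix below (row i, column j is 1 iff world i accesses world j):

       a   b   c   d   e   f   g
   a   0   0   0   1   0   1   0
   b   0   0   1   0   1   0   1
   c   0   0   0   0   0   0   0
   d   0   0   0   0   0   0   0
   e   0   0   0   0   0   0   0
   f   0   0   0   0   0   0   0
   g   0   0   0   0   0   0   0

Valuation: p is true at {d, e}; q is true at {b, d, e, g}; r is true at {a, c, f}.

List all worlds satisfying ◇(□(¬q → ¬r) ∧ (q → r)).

a: successors {d, f}; □(¬q → ¬r) ∧ (q → r) there: d:F, f:T. ✓
b: successors {c, e, g}; □(¬q → ¬r) ∧ (q → r) there: c:T, e:F, g:F. ✓
c: no successors, so ◇(□(¬q → ¬r) ∧ (q → r)) fails. ✗
d: no successors, so ◇(□(¬q → ¬r) ∧ (q → r)) fails. ✗
e: no successors, so ◇(□(¬q → ¬r) ∧ (q → r)) fails. ✗
f: no successors, so ◇(□(¬q → ¬r) ∧ (q → r)) fails. ✗
g: no successors, so ◇(□(¬q → ¬r) ∧ (q → r)) fails. ✗

{a, b}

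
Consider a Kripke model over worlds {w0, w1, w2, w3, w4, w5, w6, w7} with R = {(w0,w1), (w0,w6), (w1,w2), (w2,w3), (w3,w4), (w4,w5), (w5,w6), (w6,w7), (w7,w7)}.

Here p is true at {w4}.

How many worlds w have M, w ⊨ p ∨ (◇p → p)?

7

w0: p is F, ◇p → p is T. ✓
w1: p is F, ◇p → p is T. ✓
w2: p is F, ◇p → p is T. ✓
w3: p is F, ◇p → p is F. ✗
w4: p is T, ◇p → p is T. ✓
w5: p is F, ◇p → p is T. ✓
w6: p is F, ◇p → p is T. ✓
w7: p is F, ◇p → p is T. ✓
Satisfying worlds: {w0, w1, w2, w4, w5, w6, w7}.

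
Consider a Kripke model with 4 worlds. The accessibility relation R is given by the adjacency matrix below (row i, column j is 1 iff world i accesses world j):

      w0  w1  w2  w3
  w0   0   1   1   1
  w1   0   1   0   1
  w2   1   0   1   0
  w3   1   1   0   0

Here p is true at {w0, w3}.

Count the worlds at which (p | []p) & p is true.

2

w0: p | []p is T, p is T. ✓
w1: p | []p is F, p is F. ✗
w2: p | []p is F, p is F. ✗
w3: p | []p is T, p is T. ✓
Satisfying worlds: {w0, w3}.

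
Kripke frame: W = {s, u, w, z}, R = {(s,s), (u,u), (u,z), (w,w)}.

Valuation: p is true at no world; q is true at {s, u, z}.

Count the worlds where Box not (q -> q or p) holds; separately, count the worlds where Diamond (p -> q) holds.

For Box not (q -> q or p):
s: successors {s}; not (q -> q or p) there: s:F. ✗
u: successors {u, z}; not (q -> q or p) there: u:F, z:F. ✗
w: successors {w}; not (q -> q or p) there: w:F. ✗
z: no successors, so Box not (q -> q or p) holds vacuously. ✓
— 1 world.
For Diamond (p -> q):
s: successors {s}; p -> q there: s:T. ✓
u: successors {u, z}; p -> q there: u:T, z:T. ✓
w: successors {w}; p -> q there: w:T. ✓
z: no successors, so Diamond (p -> q) fails. ✗
— 3 worlds.

1 and 3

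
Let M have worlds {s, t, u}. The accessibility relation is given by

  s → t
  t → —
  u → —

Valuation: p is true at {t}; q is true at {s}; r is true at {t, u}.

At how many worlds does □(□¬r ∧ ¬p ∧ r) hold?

s: successors {t}; □¬r ∧ ¬p ∧ r there: t:F. ✗
t: no successors, so □(□¬r ∧ ¬p ∧ r) holds vacuously. ✓
u: no successors, so □(□¬r ∧ ¬p ∧ r) holds vacuously. ✓
Satisfying worlds: {t, u}.

2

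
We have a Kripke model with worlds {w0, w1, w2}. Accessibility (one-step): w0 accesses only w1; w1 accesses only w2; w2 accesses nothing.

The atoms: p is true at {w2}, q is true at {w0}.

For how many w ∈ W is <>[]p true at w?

2

w0: successors {w1}; []p there: w1:T. ✓
w1: successors {w2}; []p there: w2:T. ✓
w2: no successors, so <>[]p fails. ✗
Satisfying worlds: {w0, w1}.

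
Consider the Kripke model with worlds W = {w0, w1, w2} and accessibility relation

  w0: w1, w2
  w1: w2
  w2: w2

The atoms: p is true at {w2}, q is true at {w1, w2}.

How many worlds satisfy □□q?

w0: successors {w1, w2}; □q there: w1:T, w2:T. ✓
w1: successors {w2}; □q there: w2:T. ✓
w2: successors {w2}; □q there: w2:T. ✓
Satisfying worlds: {w0, w1, w2}.

3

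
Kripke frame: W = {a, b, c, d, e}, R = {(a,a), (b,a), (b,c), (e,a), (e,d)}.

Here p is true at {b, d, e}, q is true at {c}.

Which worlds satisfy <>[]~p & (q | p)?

a: <>[]~p is T, q | p is F. ✗
b: <>[]~p is T, q | p is T. ✓
c: <>[]~p is F, q | p is T. ✗
d: <>[]~p is F, q | p is T. ✗
e: <>[]~p is T, q | p is T. ✓

{b, e}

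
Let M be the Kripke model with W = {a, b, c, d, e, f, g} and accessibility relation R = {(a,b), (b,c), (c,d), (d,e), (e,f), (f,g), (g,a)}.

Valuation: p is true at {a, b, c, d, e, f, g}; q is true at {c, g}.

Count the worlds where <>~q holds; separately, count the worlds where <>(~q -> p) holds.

For <>~q:
a: successors {b}; ~q there: b:T. ✓
b: successors {c}; ~q there: c:F. ✗
c: successors {d}; ~q there: d:T. ✓
d: successors {e}; ~q there: e:T. ✓
e: successors {f}; ~q there: f:T. ✓
f: successors {g}; ~q there: g:F. ✗
g: successors {a}; ~q there: a:T. ✓
— 5 worlds.
For <>(~q -> p):
a: successors {b}; ~q -> p there: b:T. ✓
b: successors {c}; ~q -> p there: c:T. ✓
c: successors {d}; ~q -> p there: d:T. ✓
d: successors {e}; ~q -> p there: e:T. ✓
e: successors {f}; ~q -> p there: f:T. ✓
f: successors {g}; ~q -> p there: g:T. ✓
g: successors {a}; ~q -> p there: a:T. ✓
— 7 worlds.

5 and 7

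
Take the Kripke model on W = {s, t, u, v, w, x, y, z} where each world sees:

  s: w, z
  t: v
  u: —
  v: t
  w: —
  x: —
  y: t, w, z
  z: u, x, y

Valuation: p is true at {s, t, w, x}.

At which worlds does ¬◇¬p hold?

{u, v, w, x}

s: ◇¬p is T. ✗
t: ◇¬p is T. ✗
u: ◇¬p is F. ✓
v: ◇¬p is F. ✓
w: ◇¬p is F. ✓
x: ◇¬p is F. ✓
y: ◇¬p is T. ✗
z: ◇¬p is T. ✗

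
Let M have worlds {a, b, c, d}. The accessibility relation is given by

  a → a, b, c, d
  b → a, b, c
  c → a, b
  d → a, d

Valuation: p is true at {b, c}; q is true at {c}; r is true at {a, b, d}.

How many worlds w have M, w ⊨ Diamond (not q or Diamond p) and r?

a: Diamond (not q or Diamond p) is T, r is T. ✓
b: Diamond (not q or Diamond p) is T, r is T. ✓
c: Diamond (not q or Diamond p) is T, r is F. ✗
d: Diamond (not q or Diamond p) is T, r is T. ✓
Satisfying worlds: {a, b, d}.

3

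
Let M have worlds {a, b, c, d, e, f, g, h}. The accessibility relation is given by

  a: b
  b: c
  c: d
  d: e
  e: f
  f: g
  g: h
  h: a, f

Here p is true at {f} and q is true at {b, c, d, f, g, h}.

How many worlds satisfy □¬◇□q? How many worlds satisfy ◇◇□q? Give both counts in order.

For □¬◇□q:
a: successors {b}; ¬◇□q there: b:F. ✗
b: successors {c}; ¬◇□q there: c:T. ✓
c: successors {d}; ¬◇□q there: d:F. ✗
d: successors {e}; ¬◇□q there: e:F. ✗
e: successors {f}; ¬◇□q there: f:F. ✗
f: successors {g}; ¬◇□q there: g:T. ✓
g: successors {h}; ¬◇□q there: h:F. ✗
h: successors {a, f}; ¬◇□q there: a:F, f:F. ✗
— 2 worlds.
For ◇◇□q:
a: successors {b}; ◇□q there: b:T. ✓
b: successors {c}; ◇□q there: c:F. ✗
c: successors {d}; ◇□q there: d:T. ✓
d: successors {e}; ◇□q there: e:T. ✓
e: successors {f}; ◇□q there: f:T. ✓
f: successors {g}; ◇□q there: g:F. ✗
g: successors {h}; ◇□q there: h:T. ✓
h: successors {a, f}; ◇□q there: a:T, f:T. ✓
— 6 worlds.

2 and 6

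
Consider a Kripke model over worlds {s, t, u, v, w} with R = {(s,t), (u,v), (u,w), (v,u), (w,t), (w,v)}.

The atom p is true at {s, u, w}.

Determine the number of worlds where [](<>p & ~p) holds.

1

s: successors {t}; <>p & ~p there: t:F. ✗
t: no successors, so [](<>p & ~p) holds vacuously. ✓
u: successors {v, w}; <>p & ~p there: v:T, w:F. ✗
v: successors {u}; <>p & ~p there: u:F. ✗
w: successors {t, v}; <>p & ~p there: t:F, v:T. ✗
Satisfying worlds: {t}.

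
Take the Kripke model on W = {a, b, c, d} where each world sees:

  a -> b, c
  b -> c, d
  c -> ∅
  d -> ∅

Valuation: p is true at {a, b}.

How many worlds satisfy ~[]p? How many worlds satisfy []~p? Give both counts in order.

For ~[]p:
a: []p is F. ✓
b: []p is F. ✓
c: []p is T. ✗
d: []p is T. ✗
— 2 worlds.
For []~p:
a: successors {b, c}; ~p there: b:F, c:T. ✗
b: successors {c, d}; ~p there: c:T, d:T. ✓
c: no successors, so []~p holds vacuously. ✓
d: no successors, so []~p holds vacuously. ✓
— 3 worlds.

2 and 3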